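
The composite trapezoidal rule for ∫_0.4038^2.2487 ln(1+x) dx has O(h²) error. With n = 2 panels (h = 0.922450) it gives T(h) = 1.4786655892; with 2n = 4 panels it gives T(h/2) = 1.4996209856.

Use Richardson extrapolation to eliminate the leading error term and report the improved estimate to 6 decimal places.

1.506606

r = 2: numerator weight 4, denominator 3.
4 × 1.4996209856 − 1.4786655892 = 4.5198183532
Divide by 2^2 − 1 = 3.
R = 4.5198183532/3 = 1.5066061177
Gap between inputs: 2.096e-02; correction applied: +0.0069851321.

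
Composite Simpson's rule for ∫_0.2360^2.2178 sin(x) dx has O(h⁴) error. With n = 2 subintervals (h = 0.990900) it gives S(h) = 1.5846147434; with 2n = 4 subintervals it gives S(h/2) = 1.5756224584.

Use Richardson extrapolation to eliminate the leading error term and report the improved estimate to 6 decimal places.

1.575023

Method order is 4; weight 2^4 = 16.
16×1.5756224584 − 1.5846147434 = 23.6253445910
Divide by 2^4 − 1 = 15.
23.6253445910 ÷ 15 = 1.5750229727
Gap between inputs: 8.992e-03; correction applied: −0.0005994857.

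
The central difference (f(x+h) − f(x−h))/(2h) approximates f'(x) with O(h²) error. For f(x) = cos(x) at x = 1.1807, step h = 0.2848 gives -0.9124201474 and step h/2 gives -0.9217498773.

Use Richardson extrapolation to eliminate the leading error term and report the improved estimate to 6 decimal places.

Error is O(h^2); halving h shrinks it by 2^2 = 4.
4·(-0.9217498773) = -3.6869995092; (-3.6869995092) − (-0.9124201474) = -2.7745793618
Divide by 2^2 − 1 = 3.
(4·(-0.9217498773) − (-0.9124201474))/(4 − 1) = -0.9248597873

-0.924860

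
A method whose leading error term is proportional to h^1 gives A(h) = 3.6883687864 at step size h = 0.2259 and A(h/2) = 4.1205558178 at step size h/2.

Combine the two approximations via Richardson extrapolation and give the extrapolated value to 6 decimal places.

4.552743

Order 1 gives 2^r = 2 and 2^r − 1 = 1.
A(h/2) − A(h) = 4.1205558178 − 3.6883687864 = 0.4321870314
Divide by 2^1 − 1 = 1: 0.4321870314/1 = 0.4321870314
R = A(h/2) + (A(h/2) − A(h))/1 = 4.1205558178 + 0.4321870314 = 4.5527428492
Shift from A(h/2): +0.4321870314.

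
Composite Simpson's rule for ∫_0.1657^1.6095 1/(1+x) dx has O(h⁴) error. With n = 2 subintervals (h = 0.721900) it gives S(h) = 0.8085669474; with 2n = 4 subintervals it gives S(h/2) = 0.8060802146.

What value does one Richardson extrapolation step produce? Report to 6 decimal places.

0.805914

The method has order 4: 2^4 = 16.
Top: 16(0.8060802146) − (0.8085669474) = 12.0887164862
Extrapolated: 12.0887164862 / 15 = 0.8059144324
Shift from A(h/2): −0.0001657822.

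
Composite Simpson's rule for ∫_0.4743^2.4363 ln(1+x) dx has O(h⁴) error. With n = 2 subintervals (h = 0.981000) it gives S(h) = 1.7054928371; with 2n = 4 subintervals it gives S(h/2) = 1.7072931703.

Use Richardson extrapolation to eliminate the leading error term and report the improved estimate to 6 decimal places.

1.707413

With r = 4 the leading error scales as h^4, so the weight is 2^4 = 16.
16·1.7072931703 = 27.3166907248; 27.3166907248 − 1.7054928371 = 25.6111978877
Denominator 16 − 1 = 15.
(16·1.7072931703 − 1.7054928371)/(16 − 1) = 1.7074131925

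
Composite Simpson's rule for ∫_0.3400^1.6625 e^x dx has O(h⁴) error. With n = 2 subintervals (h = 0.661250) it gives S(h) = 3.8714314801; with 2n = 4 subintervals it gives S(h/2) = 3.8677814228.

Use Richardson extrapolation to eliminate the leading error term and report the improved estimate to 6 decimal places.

r = 4, so 2^r = 16.
Difference of the inputs: 3.8677814228 − 3.8714314801 = -0.0036500573
Correction (A(h/2) − A(h))/(16 − 1) = (-0.0036500573)/15 = -0.0002433372
R = A(h/2) + (A(h/2) − A(h))/15 = 3.8677814228 − 0.0002433372 = 3.8675380856

3.867538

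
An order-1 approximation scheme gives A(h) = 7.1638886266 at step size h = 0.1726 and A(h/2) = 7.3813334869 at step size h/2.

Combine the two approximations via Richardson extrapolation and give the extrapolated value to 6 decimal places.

r = 1: numerator weight 2, denominator 1.
Numerator 2*A(h/2) − A(h) = 2*7.3813334869 − 7.1638886266 = 7.5987783472
(2*7.3813334869 − 7.1638886266)/(2 − 1) = 7.5987783472
Gap between inputs: 2.174e-01; correction applied: +0.2174448603.

7.598778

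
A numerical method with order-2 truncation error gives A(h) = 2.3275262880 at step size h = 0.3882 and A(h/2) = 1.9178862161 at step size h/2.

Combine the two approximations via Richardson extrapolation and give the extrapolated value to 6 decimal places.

1.781340

The method has order 2: 2^2 = 4.
4*1.9178862161 = 7.6715448644; 7.6715448644 − 2.3275262880 = 5.3440185764
Divide by 2^2 − 1 = 3.
Result: 1.7813395255
Shift from A(h/2): −0.1365466906.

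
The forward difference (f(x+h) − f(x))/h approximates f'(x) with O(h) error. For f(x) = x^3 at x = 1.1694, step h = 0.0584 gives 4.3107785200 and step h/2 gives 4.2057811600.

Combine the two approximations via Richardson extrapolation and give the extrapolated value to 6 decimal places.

4.100784

The method has order 1: 2^1 = 2.
2 × 4.2057811600 = 8.4115623200; 8.4115623200 − 4.3107785200 = 4.1007838000
Extrapolated: 4.1007838000 / 1 = 4.1007838000
Shift from A(h/2): −0.1049973600.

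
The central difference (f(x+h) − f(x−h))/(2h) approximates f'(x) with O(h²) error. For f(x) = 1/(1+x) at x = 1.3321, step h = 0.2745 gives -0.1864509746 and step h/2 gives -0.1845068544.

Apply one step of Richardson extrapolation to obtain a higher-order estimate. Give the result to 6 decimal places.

-0.183859

With r = 2 the leading error scales as h^2, so the weight is 2^2 = 4.
2^2×A(h/2) = -0.7380274176; minus A(h) gives -0.5515764430.
Denominator 4 − 1 = 3.
So the Richardson estimate is -0.1838588143.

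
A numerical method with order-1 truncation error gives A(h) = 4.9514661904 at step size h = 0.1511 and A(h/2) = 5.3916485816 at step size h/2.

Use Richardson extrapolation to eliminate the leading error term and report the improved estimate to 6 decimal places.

5.831831

Leading term ∝ h^1; use weight 2 = 2^1.
Difference of the inputs: 5.3916485816 − 4.9514661904 = 0.4401823912
Correction (A(h/2) − A(h))/(2 − 1) = 0.4401823912/1 = 0.4401823912
R = A(h/2) + (A(h/2) − A(h))/1 = 5.3916485816 + 0.4401823912 = 5.8318309728
Shift from A(h/2): +0.4401823912.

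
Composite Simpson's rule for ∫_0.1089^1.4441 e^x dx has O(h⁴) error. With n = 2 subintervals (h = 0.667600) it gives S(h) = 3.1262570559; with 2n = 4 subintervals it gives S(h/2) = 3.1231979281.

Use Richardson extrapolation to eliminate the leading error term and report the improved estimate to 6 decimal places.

Error is O(h^4); halving h shrinks it by 2^4 = 16.
16×3.1231979281 − 3.1262570559 = 46.8449097937
R = 46.8449097937/15 = 3.1229939862

3.122994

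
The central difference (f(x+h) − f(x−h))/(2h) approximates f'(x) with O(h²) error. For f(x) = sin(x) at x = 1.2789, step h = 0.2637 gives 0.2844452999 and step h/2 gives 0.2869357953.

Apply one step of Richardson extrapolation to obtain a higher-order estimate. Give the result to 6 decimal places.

0.287766

Leading term ∝ h^2; use weight 4 = 2^2.
A(h/2) − A(h) = 0.2869357953 − 0.2844452999 = 0.0024904954
Correction (A(h/2) − A(h))/(4 − 1) = 0.0024904954/3 = 0.0008301651
R = 0.2869357953 + 0.0008301651 = 0.2877659604
Correction |R − A(h/2)| = 8.302e-04; gap |A(h/2) − A(h)| = 2.490e-03.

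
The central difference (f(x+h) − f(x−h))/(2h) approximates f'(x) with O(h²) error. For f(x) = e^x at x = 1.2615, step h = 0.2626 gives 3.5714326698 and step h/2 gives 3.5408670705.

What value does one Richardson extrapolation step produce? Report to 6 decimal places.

3.530679

r = 2: numerator weight 4, denominator 3.
Weighted: 14.1634682820 − 3.5714326698 = 10.5920356122
Denominator 4 − 1 = 3.
So the Richardson estimate is 3.5306785374.
Gap between inputs: 3.057e-02; correction applied: −0.0101885331.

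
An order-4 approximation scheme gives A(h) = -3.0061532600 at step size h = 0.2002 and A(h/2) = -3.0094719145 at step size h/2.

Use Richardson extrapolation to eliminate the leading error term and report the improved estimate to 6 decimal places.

-3.009693

Leading term ∝ h^4; use weight 16 = 2^4.
Top: 16(-3.0094719145) − (-3.0061532600) = -45.1453973720
Denominator 16 − 1 = 15.
Extrapolated: (-45.1453973720) / 15 = -3.0096931581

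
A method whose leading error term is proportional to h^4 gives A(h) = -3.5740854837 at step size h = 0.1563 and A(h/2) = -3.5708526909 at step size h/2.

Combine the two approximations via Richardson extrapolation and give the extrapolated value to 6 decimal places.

Error is O(h^4); halving h shrinks it by 2^4 = 16.
Weighted: (-57.1336430544) − (-3.5740854837) = -53.5595575707
(-53.5595575707) ÷ 15 = -3.5706371714

-3.570637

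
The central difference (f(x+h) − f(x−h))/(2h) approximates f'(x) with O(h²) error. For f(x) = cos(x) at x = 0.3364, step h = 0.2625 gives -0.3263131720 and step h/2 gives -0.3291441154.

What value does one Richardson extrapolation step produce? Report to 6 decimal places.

Error is O(h^2); halving h shrinks it by 2^2 = 4.
A(h/2) − A(h) = -0.3291441154 − (-0.3263131720) = -0.0028309434
Correction (A(h/2) − A(h))/(4 − 1) = (-0.0028309434)/3 = -0.0009436478
R = A(h/2) + (A(h/2) − A(h))/3 = -0.3291441154 − 0.0009436478 = -0.3300877632
Gap between inputs: 2.831e-03; correction applied: −0.0009436478.

-0.330088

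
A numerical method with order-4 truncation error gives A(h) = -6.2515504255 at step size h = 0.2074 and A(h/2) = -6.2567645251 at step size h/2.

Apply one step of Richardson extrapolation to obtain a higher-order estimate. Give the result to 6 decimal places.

-6.257112

With r = 4 the leading error scales as h^4, so the weight is 2^4 = 16.
2^4*A(h/2) = -100.1082324016; minus A(h) gives -93.8566819761.
(16*(-6.2567645251) − (-6.2515504255))/(16 − 1) = -6.2571121317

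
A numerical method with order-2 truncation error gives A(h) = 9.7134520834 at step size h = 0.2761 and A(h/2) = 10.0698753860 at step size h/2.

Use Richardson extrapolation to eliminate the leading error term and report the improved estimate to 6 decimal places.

10.188683

r = 2: numerator weight 4, denominator 3.
4×10.0698753860 = 40.2795015440; subtract 9.7134520834 → 30.5660494606
(4×10.0698753860 − 9.7134520834)/(4 − 1) = 10.1886831535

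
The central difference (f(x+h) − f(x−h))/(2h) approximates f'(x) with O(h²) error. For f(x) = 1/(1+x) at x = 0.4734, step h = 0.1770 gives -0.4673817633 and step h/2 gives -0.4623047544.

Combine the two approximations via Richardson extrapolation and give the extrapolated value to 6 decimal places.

-0.460612

Leading term ∝ h^2; use weight 4 = 2^2.
Numerator 4·A(h/2) − A(h) = 4·(-0.4623047544) − (-0.4673817633) = -1.3818372543
Divide by 2^2 − 1 = 3.
R = (-1.3818372543)/3 = -0.4606124181
Gap between inputs: 5.077e-03; correction applied: +0.0016923363.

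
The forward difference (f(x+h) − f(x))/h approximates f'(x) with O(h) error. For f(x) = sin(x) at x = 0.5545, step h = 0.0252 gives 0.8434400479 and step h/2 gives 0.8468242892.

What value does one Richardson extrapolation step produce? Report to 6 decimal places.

r = 1, so 2^r = 2.
Weighted: 1.6936485784 − 0.8434400479 = 0.8502085305
Extrapolated: 0.8502085305 / 1 = 0.8502085305
Gap between inputs: 3.384e-03; correction applied: +0.0033842413.

0.850209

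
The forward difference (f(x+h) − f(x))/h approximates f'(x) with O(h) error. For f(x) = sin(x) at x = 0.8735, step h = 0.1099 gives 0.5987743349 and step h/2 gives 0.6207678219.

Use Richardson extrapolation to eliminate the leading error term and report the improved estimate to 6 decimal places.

r = 1: numerator weight 2, denominator 1.
Top: 2(0.6207678219) − (0.5987743349) = 0.6427613089
Divide by 2^1 − 1 = 1.
Result: 0.6427613089
Gap between inputs: 2.199e-02; correction applied: +0.0219934870.

0.642761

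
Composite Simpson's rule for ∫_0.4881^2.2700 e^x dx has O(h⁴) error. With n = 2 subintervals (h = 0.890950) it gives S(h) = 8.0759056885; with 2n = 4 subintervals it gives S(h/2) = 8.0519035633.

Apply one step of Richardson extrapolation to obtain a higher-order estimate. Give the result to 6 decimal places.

8.050303

Error is O(h^4); halving h shrinks it by 2^4 = 16.
16*8.0519035633 − 8.0759056885 = 120.7545513243
Denominator 16 − 1 = 15.
120.7545513243 ÷ 15 = 8.0503034216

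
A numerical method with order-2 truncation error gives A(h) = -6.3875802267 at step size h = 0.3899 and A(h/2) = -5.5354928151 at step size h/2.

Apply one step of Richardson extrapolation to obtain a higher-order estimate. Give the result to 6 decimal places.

Leading term ∝ h^2; use weight 4 = 2^2.
Top: 4(-5.5354928151) − (-6.3875802267) = -15.7543910337
R = (-15.7543910337)/3 = -5.2514636779

-5.251464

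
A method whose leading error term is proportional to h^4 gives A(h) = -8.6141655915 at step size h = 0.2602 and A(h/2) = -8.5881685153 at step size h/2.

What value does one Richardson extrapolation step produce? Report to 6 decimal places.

-8.586435

Error is O(h^4); halving h shrinks it by 2^4 = 16.
16·(-8.5881685153) = -137.4106962448; subtract (-8.6141655915) → -128.7965306533
Denominator 16 − 1 = 15.
So the Richardson estimate is -8.5864353769.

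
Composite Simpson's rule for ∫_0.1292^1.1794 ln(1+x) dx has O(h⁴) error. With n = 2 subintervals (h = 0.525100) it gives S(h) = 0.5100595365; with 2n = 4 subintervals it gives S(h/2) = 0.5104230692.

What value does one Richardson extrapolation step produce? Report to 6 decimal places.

With r = 4 the leading error scales as h^4, so the weight is 2^4 = 16.
Weighted: 8.1667691072 − 0.5100595365 = 7.6567095707
Extrapolated: 7.6567095707 / 15 = 0.5104473047
Gap between inputs: 3.635e-04; correction applied: +0.0000242355.

0.510447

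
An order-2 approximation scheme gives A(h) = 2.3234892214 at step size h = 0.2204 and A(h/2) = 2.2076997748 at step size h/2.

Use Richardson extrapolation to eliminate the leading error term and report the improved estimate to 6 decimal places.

2.169103

Method order is 2; weight 2^2 = 4.
2^2 × A(h/2) = 8.8307990992; minus A(h) gives 6.5073098778.
Denominator 4 − 1 = 3.
R = 6.5073098778/3 = 2.1691032926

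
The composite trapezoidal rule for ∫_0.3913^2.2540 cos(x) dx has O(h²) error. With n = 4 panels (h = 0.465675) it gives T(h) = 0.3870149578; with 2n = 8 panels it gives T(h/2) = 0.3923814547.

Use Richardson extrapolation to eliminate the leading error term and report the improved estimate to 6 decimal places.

0.394170

Method order is 2; weight 2^2 = 4.
4*0.3923814547 = 1.5695258188; subtract 0.3870149578 → 1.1825108610
Extrapolated: 1.1825108610 / 3 = 0.3941702870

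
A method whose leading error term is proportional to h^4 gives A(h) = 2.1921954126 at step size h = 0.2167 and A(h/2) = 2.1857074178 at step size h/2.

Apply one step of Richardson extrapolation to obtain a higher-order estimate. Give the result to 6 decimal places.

2.185275

Leading term ∝ h^4; use weight 16 = 2^4.
Difference of the inputs: 2.1857074178 − 2.1921954126 = -0.0064879948
Divide by 2^4 − 1 = 15: (-0.0064879948)/15 = -0.0004325330
R = A(h/2) + (A(h/2) − A(h))/15 = 2.1857074178 − 0.0004325330 = 2.1852748848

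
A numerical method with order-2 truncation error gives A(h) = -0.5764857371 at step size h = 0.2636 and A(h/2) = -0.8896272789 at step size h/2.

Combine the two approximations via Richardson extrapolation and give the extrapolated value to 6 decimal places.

Order 2 gives 2^r = 4 and 2^r − 1 = 3.
Weighted: (-3.5585091156) − (-0.5764857371) = -2.9820233785
(4×(-0.8896272789) − (-0.5764857371))/(4 − 1) = -0.9940077928
Shift from A(h/2): −0.1043805139.

-0.994008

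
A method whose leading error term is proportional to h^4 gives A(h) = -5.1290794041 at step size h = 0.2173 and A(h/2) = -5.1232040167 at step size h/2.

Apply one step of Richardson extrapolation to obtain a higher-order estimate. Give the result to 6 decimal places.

With r = 4 the leading error scales as h^4, so the weight is 2^4 = 16.
Difference of the inputs: -5.1232040167 − (-5.1290794041) = 0.0058753874
Divide by 2^4 − 1 = 15: 0.0058753874/15 = 0.0003916925
R = -5.1232040167 + 0.0003916925 = -5.1228123242

-5.122812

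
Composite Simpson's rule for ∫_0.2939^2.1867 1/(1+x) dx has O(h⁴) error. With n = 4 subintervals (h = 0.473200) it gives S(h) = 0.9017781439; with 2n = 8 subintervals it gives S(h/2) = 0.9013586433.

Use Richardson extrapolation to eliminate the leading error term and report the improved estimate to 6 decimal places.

0.901331

Error is O(h^4); halving h shrinks it by 2^4 = 16.
Weighted: 14.4217382928 − 0.9017781439 = 13.5199601489
Divide by 2^4 − 1 = 15.
13.5199601489 ÷ 15 = 0.9013306766
Shift from A(h/2): −0.0000279667.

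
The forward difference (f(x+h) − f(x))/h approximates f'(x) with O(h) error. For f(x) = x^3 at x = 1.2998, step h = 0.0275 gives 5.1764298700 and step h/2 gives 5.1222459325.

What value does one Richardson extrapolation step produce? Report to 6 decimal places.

r = 1: numerator weight 2, denominator 1.
Top: 2(5.1222459325) − (5.1764298700) = 5.0680619950
(2*5.1222459325 − 5.1764298700)/(2 − 1) = 5.0680619950

5.068062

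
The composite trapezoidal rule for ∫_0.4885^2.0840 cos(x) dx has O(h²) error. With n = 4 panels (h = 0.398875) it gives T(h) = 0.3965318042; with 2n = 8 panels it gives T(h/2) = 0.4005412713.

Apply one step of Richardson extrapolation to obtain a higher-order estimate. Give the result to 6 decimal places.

0.401878

Method order is 2; weight 2^2 = 4.
Weighted: 1.6021650852 − 0.3965318042 = 1.2056332810
R = 1.2056332810/3 = 0.4018777603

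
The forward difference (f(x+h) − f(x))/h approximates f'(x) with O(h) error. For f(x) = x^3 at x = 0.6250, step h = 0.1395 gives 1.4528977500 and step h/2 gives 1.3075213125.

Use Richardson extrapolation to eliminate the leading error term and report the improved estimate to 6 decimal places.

1.162145

r = 1, so 2^r = 2.
Top: 2(1.3075213125) − (1.4528977500) = 1.1621448750
R = 1.1621448750/1 = 1.1621448750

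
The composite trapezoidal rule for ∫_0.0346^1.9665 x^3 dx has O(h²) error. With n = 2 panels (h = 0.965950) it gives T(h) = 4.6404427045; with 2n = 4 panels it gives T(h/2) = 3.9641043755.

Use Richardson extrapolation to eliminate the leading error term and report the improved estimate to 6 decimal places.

Error is O(h^2); halving h shrinks it by 2^2 = 4.
4*3.9641043755 − 4.6404427045 = 11.2159747975
Divide by 2^2 − 1 = 3.
Extrapolated: 11.2159747975 / 3 = 3.7386582658
Correction |R − A(h/2)| = 2.254e-01; gap |A(h/2) − A(h)| = 6.763e-01.

3.738658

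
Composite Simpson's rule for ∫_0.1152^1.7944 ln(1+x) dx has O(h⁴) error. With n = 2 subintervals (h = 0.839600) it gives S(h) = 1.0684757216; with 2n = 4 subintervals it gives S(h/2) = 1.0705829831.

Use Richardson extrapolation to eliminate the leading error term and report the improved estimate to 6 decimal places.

1.070723

The method has order 4: 2^4 = 16.
2^4*A(h/2) = 17.1293277296; minus A(h) gives 16.0608520080.
16.0608520080 ÷ 15 = 1.0707234672
Correction |R − A(h/2)| = 1.405e-04; gap |A(h/2) − A(h)| = 2.107e-03.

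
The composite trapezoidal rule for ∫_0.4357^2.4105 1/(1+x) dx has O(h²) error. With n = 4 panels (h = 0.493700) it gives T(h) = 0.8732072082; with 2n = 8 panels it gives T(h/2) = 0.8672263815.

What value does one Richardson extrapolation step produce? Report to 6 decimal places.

0.865233

With r = 2 the leading error scales as h^2, so the weight is 2^2 = 4.
4×0.8672263815 = 3.4689055260; 3.4689055260 − 0.8732072082 = 2.5956983178
Extrapolated: 2.5956983178 / 3 = 0.8652327726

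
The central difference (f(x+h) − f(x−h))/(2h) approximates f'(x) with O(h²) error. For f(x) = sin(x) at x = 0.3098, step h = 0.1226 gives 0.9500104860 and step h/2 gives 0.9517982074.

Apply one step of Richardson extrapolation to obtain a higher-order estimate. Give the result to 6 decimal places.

Method order is 2; weight 2^2 = 4.
Weighted: 3.8071928296 − 0.9500104860 = 2.8571823436
R = 2.8571823436/3 = 0.9523941145

0.952394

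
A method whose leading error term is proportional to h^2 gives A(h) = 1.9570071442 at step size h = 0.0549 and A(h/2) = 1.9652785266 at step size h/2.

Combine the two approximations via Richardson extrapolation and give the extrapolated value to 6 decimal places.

With r = 2 the leading error scales as h^2, so the weight is 2^2 = 4.
2^2*A(h/2) = 7.8611141064; minus A(h) gives 5.9041069622.
Divide by 2^2 − 1 = 3.
R = 5.9041069622/3 = 1.9680356541

1.968036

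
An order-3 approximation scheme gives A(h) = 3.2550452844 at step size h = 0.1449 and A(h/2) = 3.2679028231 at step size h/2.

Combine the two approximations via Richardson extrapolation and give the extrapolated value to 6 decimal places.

3.269740

The method has order 3: 2^3 = 8.
Numerator 8·A(h/2) − A(h) = 8·3.2679028231 − 3.2550452844 = 22.8881773004
Extrapolated: 22.8881773004 / 7 = 3.2697396143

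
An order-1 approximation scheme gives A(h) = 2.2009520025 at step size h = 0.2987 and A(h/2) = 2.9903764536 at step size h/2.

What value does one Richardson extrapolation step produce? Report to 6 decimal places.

r = 1, so 2^r = 2.
2×2.9903764536 = 5.9807529072; subtract 2.2009520025 → 3.7798009047
Denominator 2 − 1 = 1.
Extrapolated: 3.7798009047 / 1 = 3.7798009047

3.779801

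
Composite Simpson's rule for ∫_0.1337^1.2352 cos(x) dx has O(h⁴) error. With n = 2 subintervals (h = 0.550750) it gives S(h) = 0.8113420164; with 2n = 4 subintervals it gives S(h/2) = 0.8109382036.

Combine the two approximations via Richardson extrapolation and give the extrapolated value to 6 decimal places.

The method has order 4: 2^4 = 16.
2^4·A(h/2) = 12.9750112576; minus A(h) gives 12.1636692412.
(16·0.8109382036 − 0.8113420164)/(16 − 1) = 0.8109112827

0.810911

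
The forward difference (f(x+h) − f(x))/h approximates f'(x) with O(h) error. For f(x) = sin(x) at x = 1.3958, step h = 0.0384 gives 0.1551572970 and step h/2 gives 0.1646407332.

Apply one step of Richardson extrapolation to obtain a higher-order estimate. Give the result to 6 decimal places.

The method has order 1: 2^1 = 2.
2*0.1646407332 = 0.3292814664; subtract 0.1551572970 → 0.1741241694
R = 0.1741241694/1 = 0.1741241694

0.174124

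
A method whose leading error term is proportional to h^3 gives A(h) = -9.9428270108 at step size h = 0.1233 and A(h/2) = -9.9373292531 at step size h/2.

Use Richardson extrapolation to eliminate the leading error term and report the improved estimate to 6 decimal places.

Error is O(h^3); halving h shrinks it by 2^3 = 8.
2^3*A(h/2) = -79.4986340248; minus A(h) gives -69.5558070140.
Denominator 8 − 1 = 7.
Result: -9.9365438591
Gap between inputs: 5.498e-03; correction applied: +0.0007853940.

-9.936544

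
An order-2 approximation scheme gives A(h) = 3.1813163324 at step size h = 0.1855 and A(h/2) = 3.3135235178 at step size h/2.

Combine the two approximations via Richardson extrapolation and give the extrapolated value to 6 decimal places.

3.357593

Method order is 2; weight 2^2 = 4.
2^2×A(h/2) = 13.2540940712; minus A(h) gives 10.0727777388.
Extrapolated: 10.0727777388 / 3 = 3.3575925796
Shift from A(h/2): +0.0440690618.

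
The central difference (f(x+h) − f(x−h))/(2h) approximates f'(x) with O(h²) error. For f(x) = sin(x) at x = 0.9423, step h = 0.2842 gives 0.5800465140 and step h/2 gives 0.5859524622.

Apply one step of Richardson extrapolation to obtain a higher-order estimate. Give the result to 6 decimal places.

Error is O(h^2); halving h shrinks it by 2^2 = 4.
Difference of the inputs: 0.5859524622 − 0.5800465140 = 0.0059059482
Correction (A(h/2) − A(h))/(4 − 1) = 0.0059059482/3 = 0.0019686494
R = A(h/2) + (A(h/2) − A(h))/3 = 0.5859524622 + 0.0019686494 = 0.5879211116
Correction |R − A(h/2)| = 1.969e-03; gap |A(h/2) − A(h)| = 5.906e-03.

0.587921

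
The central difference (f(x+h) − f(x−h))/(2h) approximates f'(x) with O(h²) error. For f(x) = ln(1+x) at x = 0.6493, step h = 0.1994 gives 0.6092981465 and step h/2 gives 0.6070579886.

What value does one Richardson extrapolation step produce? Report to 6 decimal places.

0.606311

Error is O(h^2); halving h shrinks it by 2^2 = 4.
Difference of the inputs: 0.6070579886 − 0.6092981465 = -0.0022401579
Correction (A(h/2) − A(h))/(4 − 1) = (-0.0022401579)/3 = -0.0007467193
R = A(h/2) + (A(h/2) − A(h))/3 = 0.6070579886 − 0.0007467193 = 0.6063112693
Shift from A(h/2): −0.0007467193.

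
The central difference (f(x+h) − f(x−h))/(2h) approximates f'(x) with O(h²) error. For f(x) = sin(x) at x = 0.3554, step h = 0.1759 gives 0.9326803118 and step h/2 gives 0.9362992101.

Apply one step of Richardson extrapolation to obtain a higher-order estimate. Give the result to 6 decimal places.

The method has order 2: 2^2 = 4.
2^2×A(h/2) = 3.7451968404; minus A(h) gives 2.8125165286.
Extrapolated: 2.8125165286 / 3 = 0.9375055095

0.937506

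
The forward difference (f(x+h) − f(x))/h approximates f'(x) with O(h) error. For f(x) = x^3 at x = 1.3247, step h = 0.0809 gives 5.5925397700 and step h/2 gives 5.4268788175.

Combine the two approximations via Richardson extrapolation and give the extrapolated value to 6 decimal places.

Error is O(h^1); halving h shrinks it by 2^1 = 2.
Difference of the inputs: 5.4268788175 − 5.5925397700 = -0.1656609525
Divide by 2^1 − 1 = 1: (-0.1656609525)/1 = -0.1656609525
R = 5.4268788175 − 0.1656609525 = 5.2612178650
Correction |R − A(h/2)| = 1.657e-01; gap |A(h/2) − A(h)| = 1.657e-01.

5.261218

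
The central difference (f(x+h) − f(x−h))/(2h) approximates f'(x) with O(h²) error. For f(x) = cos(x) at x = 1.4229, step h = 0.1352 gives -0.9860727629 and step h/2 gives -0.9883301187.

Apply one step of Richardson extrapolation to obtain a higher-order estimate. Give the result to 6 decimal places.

r = 2, so 2^r = 4.
Weighted: (-3.9533204748) − (-0.9860727629) = -2.9672477119
Denominator 4 − 1 = 3.
(4 × (-0.9883301187) − (-0.9860727629))/(4 − 1) = -0.9890825706

-0.989083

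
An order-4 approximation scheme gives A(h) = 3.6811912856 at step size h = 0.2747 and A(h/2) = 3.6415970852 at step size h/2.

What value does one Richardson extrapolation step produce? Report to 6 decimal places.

r = 4, so 2^r = 16.
Difference of the inputs: 3.6415970852 − 3.6811912856 = -0.0395942004
Correction (A(h/2) − A(h))/(16 − 1) = (-0.0395942004)/15 = -0.0026396134
R = A(h/2) + (A(h/2) − A(h))/15 = 3.6415970852 − 0.0026396134 = 3.6389574718

3.638957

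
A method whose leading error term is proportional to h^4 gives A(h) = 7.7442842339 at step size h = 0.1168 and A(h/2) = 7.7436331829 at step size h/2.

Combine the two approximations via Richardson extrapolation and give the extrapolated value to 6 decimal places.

7.743590

r = 4, so 2^r = 16.
A(h/2) − A(h) = 7.7436331829 − 7.7442842339 = -0.0006510510
Divide by 2^4 − 1 = 15: (-0.0006510510)/15 = -0.0000434034
R = 7.7436331829 − 0.0000434034 = 7.7435897795
Correction |R − A(h/2)| = 4.340e-05; gap |A(h/2) − A(h)| = 6.511e-04.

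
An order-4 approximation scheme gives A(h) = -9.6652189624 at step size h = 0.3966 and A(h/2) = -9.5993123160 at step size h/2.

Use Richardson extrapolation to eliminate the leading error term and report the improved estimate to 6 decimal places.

The method has order 4: 2^4 = 16.
16*(-9.5993123160) = -153.5889970560; subtract (-9.6652189624) → -143.9237780936
Extrapolated: (-143.9237780936) / 15 = -9.5949185396

-9.594919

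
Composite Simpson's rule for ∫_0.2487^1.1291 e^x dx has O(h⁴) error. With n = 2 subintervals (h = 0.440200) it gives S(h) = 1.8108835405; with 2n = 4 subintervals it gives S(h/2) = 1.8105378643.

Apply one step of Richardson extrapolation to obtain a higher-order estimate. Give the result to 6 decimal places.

1.810515

With r = 4 the leading error scales as h^4, so the weight is 2^4 = 16.
Numerator 16·A(h/2) − A(h) = 16·1.8105378643 − 1.8108835405 = 27.1577222883
Extrapolated: 27.1577222883 / 15 = 1.8105148192
Shift from A(h/2): −0.0000230451.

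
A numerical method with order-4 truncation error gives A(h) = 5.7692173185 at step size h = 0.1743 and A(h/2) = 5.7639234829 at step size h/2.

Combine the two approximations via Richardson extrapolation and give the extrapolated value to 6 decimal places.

5.763571

The method has order 4: 2^4 = 16.
Top: 16(5.7639234829) − (5.7692173185) = 86.4535584079
Denominator 16 − 1 = 15.
So the Richardson estimate is 5.7635705605.
Shift from A(h/2): −0.0003529224.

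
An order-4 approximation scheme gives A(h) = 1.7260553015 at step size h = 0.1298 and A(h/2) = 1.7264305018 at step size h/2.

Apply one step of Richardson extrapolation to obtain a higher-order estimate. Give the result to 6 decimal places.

The method has order 4: 2^4 = 16.
Top: 16(1.7264305018) − (1.7260553015) = 25.8968327273
(16·1.7264305018 − 1.7260553015)/(16 − 1) = 1.7264555152
Correction |R − A(h/2)| = 2.501e-05; gap |A(h/2) − A(h)| = 3.752e-04.

1.726456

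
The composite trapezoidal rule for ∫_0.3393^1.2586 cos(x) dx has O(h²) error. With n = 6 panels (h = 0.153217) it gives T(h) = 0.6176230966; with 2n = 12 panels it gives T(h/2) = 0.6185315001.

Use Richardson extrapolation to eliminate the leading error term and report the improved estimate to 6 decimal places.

0.618834

The method has order 2: 2^2 = 4.
4*0.6185315001 − 0.6176230966 = 1.8565029038
Divide by 2^2 − 1 = 3.
Extrapolated: 1.8565029038 / 3 = 0.6188343013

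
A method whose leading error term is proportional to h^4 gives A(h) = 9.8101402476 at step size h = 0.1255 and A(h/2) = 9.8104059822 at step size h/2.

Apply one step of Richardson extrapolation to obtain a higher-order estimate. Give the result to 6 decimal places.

The method has order 4: 2^4 = 16.
Numerator 16·A(h/2) − A(h) = 16·9.8104059822 − 9.8101402476 = 147.1563554676
Divide by 2^4 − 1 = 15.
(16·9.8104059822 − 9.8101402476)/(16 − 1) = 9.8104236978
Gap between inputs: 2.657e-04; correction applied: +0.0000177156.

9.810424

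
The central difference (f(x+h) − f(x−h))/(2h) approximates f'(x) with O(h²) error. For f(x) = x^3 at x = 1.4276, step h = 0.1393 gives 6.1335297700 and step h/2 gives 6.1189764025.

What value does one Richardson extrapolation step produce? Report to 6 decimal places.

6.114125

r = 2, so 2^r = 4.
Top: 4(6.1189764025) − (6.1335297700) = 18.3423758400
(4×6.1189764025 − 6.1335297700)/(4 − 1) = 6.1141252800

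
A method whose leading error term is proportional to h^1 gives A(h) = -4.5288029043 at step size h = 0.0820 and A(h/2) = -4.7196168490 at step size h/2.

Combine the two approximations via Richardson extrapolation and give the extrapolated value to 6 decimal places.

Order 1 gives 2^r = 2 and 2^r − 1 = 1.
2^1 × A(h/2) = -9.4392336980; minus A(h) gives -4.9104307937.
Divide by 2^1 − 1 = 1.
(-4.9104307937) ÷ 1 = -4.9104307937

-4.910431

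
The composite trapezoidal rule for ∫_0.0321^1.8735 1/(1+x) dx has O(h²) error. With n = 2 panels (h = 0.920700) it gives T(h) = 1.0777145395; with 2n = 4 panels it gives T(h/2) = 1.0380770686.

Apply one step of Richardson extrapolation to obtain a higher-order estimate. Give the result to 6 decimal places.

1.024865

With r = 2 the leading error scales as h^2, so the weight is 2^2 = 4.
4*1.0380770686 − 1.0777145395 = 3.0745937349
(4*1.0380770686 − 1.0777145395)/(4 − 1) = 1.0248645783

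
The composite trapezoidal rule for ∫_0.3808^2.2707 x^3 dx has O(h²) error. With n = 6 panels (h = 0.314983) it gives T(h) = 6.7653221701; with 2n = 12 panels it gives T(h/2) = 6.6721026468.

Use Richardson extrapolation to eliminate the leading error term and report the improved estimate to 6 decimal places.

6.641029

Method order is 2; weight 2^2 = 4.
2^2×A(h/2) = 26.6884105872; minus A(h) gives 19.9230884171.
Extrapolated: 19.9230884171 / 3 = 6.6410294724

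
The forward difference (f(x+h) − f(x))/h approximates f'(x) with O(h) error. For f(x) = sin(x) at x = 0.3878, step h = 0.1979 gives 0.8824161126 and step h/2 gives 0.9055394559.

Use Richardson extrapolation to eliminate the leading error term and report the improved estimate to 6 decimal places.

Leading term ∝ h^1; use weight 2 = 2^1.
2 × 0.9055394559 = 1.8110789118; 1.8110789118 − 0.8824161126 = 0.9286627992
Divide by 2^1 − 1 = 1.
Result: 0.9286627992

0.928663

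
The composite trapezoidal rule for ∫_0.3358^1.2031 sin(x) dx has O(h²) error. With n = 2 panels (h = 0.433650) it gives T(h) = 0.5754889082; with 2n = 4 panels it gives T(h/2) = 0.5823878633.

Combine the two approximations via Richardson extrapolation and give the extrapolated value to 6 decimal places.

0.584688

Error is O(h^2); halving h shrinks it by 2^2 = 4.
Top: 4(0.5823878633) − (0.5754889082) = 1.7540625450
(4·0.5823878633 − 0.5754889082)/(4 − 1) = 0.5846875150
Correction |R − A(h/2)| = 2.300e-03; gap |A(h/2) − A(h)| = 6.899e-03.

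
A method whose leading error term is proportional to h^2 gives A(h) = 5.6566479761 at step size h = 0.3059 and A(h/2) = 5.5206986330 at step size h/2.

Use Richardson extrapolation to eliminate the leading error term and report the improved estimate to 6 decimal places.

5.475382

r = 2: numerator weight 4, denominator 3.
4 × 5.5206986330 = 22.0827945320; subtract 5.6566479761 → 16.4261465559
R = 16.4261465559/3 = 5.4753821853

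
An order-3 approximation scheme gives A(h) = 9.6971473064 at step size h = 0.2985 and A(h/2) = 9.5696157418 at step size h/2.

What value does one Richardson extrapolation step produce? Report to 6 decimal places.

With r = 3 the leading error scales as h^3, so the weight is 2^3 = 8.
Weighted: 76.5569259344 − 9.6971473064 = 66.8597786280
R = 66.8597786280/7 = 9.5513969469
Shift from A(h/2): −0.0182187949.

9.551397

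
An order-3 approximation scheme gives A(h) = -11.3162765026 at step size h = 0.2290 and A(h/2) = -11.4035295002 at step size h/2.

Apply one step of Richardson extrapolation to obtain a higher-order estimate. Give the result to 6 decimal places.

-11.415994

Order 3 gives 2^r = 8 and 2^r − 1 = 7.
2^3×A(h/2) = -91.2282360016; minus A(h) gives -79.9119594990.
Denominator 8 − 1 = 7.
(-79.9119594990) ÷ 7 = -11.4159942141
Correction |R − A(h/2)| = 1.246e-02; gap |A(h/2) − A(h)| = 8.725e-02.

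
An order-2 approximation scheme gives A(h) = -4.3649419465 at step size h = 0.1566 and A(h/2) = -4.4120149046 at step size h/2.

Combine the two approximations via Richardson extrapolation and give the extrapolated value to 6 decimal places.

r = 2, so 2^r = 4.
4×(-4.4120149046) = -17.6480596184; (-17.6480596184) − (-4.3649419465) = -13.2831176719
(4×(-4.4120149046) − (-4.3649419465))/(4 − 1) = -4.4277058906
Shift from A(h/2): −0.0156909860.

-4.427706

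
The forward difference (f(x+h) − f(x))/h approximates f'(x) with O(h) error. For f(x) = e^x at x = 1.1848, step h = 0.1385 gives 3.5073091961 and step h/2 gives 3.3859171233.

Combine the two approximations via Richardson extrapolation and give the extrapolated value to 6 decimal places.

The method has order 1: 2^1 = 2.
2×3.3859171233 = 6.7718342466; 6.7718342466 − 3.5073091961 = 3.2645250505
Divide by 2^1 − 1 = 1.
(2×3.3859171233 − 3.5073091961)/(2 − 1) = 3.2645250505

3.264525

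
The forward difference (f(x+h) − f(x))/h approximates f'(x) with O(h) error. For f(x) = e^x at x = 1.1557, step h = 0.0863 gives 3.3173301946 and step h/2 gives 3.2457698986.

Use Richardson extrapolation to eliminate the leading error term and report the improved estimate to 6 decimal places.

Method order is 1; weight 2^1 = 2.
2*3.2457698986 = 6.4915397972; 6.4915397972 − 3.3173301946 = 3.1742096026
R = 3.1742096026/1 = 3.1742096026
Correction |R − A(h/2)| = 7.156e-02; gap |A(h/2) − A(h)| = 7.156e-02.

3.174210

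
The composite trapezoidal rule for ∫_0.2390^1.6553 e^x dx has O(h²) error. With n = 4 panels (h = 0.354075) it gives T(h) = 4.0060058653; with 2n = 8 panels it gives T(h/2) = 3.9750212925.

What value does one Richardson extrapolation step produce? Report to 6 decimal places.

r = 2: numerator weight 4, denominator 3.
2^2*A(h/2) = 15.9000851700; minus A(h) gives 11.8940793047.
Divide by 2^2 − 1 = 3.
(4*3.9750212925 − 4.0060058653)/(4 − 1) = 3.9646931016

3.964693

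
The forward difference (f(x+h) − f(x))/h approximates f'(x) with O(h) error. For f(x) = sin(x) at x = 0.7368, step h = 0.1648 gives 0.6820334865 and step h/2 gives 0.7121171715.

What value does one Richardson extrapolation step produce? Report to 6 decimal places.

0.742201

Error is O(h^1); halving h shrinks it by 2^1 = 2.
Difference of the inputs: 0.7121171715 − 0.6820334865 = 0.0300836850
Correction (A(h/2) − A(h))/(2 − 1) = 0.0300836850/1 = 0.0300836850
R = A(h/2) + (A(h/2) − A(h))/1 = 0.7121171715 + 0.0300836850 = 0.7422008565
Shift from A(h/2): +0.0300836850.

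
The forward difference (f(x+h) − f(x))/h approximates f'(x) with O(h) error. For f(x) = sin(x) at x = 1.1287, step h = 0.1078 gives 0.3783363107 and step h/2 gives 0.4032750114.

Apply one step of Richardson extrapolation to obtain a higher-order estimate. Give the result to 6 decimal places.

0.428214

Order 1 gives 2^r = 2 and 2^r − 1 = 1.
Difference of the inputs: 0.4032750114 − 0.3783363107 = 0.0249387007
Divide by 2^1 − 1 = 1: 0.0249387007/1 = 0.0249387007
R = A(h/2) + (A(h/2) − A(h))/1 = 0.4032750114 + 0.0249387007 = 0.4282137121
Correction |R − A(h/2)| = 2.494e-02; gap |A(h/2) − A(h)| = 2.494e-02.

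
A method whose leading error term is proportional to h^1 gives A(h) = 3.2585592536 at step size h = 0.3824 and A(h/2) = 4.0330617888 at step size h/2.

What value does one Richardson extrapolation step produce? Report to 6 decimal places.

The method has order 1: 2^1 = 2.
2^1*A(h/2) = 8.0661235776; minus A(h) gives 4.8075643240.
Denominator 2 − 1 = 1.
Result: 4.8075643240

4.807564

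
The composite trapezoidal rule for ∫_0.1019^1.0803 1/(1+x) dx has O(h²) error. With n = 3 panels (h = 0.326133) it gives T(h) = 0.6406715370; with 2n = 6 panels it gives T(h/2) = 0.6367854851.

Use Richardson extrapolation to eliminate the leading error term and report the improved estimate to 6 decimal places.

0.635490

Leading term ∝ h^2; use weight 4 = 2^2.
Numerator 4×A(h/2) − A(h) = 4×0.6367854851 − 0.6406715370 = 1.9064704034
Divide by 2^2 − 1 = 3.
Result: 0.6354901345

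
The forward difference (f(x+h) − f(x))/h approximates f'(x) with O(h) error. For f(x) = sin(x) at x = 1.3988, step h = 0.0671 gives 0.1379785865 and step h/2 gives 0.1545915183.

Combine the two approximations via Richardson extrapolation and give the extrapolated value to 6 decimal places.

0.171204

With r = 1 the leading error scales as h^1, so the weight is 2^1 = 2.
2×0.1545915183 − 0.1379785865 = 0.1712044501
(2×0.1545915183 − 0.1379785865)/(2 − 1) = 0.1712044501
Shift from A(h/2): +0.0166129318.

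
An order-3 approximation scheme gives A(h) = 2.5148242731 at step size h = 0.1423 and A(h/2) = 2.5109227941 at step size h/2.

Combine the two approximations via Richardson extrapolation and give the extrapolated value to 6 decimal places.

2.510365

r = 3: numerator weight 8, denominator 7.
Weighted: 20.0873823528 − 2.5148242731 = 17.5725580797
Denominator 8 − 1 = 7.
R = 17.5725580797/7 = 2.5103654400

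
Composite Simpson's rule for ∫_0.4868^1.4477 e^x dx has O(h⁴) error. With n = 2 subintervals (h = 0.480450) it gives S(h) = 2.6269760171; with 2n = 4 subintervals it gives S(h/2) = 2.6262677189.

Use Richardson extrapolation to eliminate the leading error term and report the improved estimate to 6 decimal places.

r = 4: numerator weight 16, denominator 15.
16 × 2.6262677189 = 42.0202835024; 42.0202835024 − 2.6269760171 = 39.3933074853
R = 39.3933074853/15 = 2.6262204990

2.626220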